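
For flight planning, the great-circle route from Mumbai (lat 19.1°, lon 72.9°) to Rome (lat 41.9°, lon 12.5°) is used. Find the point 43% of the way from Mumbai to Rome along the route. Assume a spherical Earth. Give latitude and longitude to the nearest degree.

≈ lat 32°, lon 51°

Convert each endpoint to a unit vector on the sphere (x = cos φ cos λ, y = cos φ sin λ, z = sin φ).
The central angle between the endpoints is δ = arccos(p₁·p₂) ≈ 0.969 rad (55.5°).
Interpolate at f = 0.43 with slerp weights a = sin((1−f)δ)/sin δ ≈ 0.637, b = sin(fδ)/sin δ ≈ 0.491.
p = a·p₁ + b·p₂ ≈ (0.534, 0.654, 0.536); φ = arcsin(p_z) ≈ 32.42°, λ = atan2(p_y, p_x) ≈ 50.79°.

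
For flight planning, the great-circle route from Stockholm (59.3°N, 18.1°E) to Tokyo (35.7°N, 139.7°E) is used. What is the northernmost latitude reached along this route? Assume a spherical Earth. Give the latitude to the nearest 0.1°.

≈ 68.4°N

The great circle lies in the plane with unit normal n̂ = (p₁ × p₂)/|p₁ × p₂|.
Here n̂_z ≈ +0.368; the vertex latitude is φ_max = arccos|n̂_z| ≈ 68.4°.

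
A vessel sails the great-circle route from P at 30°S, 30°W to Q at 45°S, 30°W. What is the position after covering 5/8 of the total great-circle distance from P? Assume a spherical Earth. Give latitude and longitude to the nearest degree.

From cos δ = sin φ₁ sin φ₂ + cos φ₁ cos φ₂ cos Δλ, the central angle is δ ≈ 0.262 rad (15.0°).
Interpolate at f = 5/8 with slerp weights a = sin((1−f)δ)/sin δ ≈ 0.379, b = sin(fδ)/sin δ ≈ 0.629.
p = a·p₁ + b·p₂ ≈ (0.669, -0.387, -0.634); φ = arcsin(p_z) ≈ -39.37°, λ = atan2(p_y, p_x) ≈ -30.00°.

≈ 39°S, 30°W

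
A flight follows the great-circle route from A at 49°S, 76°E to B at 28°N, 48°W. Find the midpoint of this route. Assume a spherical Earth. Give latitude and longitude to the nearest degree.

Write both endpoints as unit vectors p₁, p₂ with components (cos φ cos λ, cos φ sin λ, sin φ).
The central angle between the endpoints is δ = arccos(p₁·p₂) ≈ 2.316 rad (132.7°).
Interpolate at f = 1/2 with slerp weights a = sin((1−f)δ)/sin δ ≈ 1.247, b = sin(fδ)/sin δ ≈ 1.247.
p = a·p₁ + b·p₂ ≈ (0.934, -0.024, -0.356); φ = arcsin(p_z) ≈ -20.83°, λ = atan2(p_y, p_x) ≈ -1.50°.

≈ 21°S, 1°W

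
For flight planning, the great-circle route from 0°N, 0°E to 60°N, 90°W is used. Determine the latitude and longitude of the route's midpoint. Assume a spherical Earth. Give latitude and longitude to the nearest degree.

≈ 38°N, 27°W

Write both endpoints as unit vectors p₁, p₂ with components (cos φ cos λ, cos φ sin λ, sin φ).
The central angle between the endpoints is δ = arccos(p₁·p₂) ≈ 1.571 rad (90.0°).
Interpolate at f = 1/2 with slerp weights a = sin((1−f)δ)/sin δ ≈ 0.707, b = sin(fδ)/sin δ ≈ 0.707.
p = a·p₁ + b·p₂ ≈ (0.707, -0.354, 0.612); φ = arcsin(p_z) ≈ 37.76°, λ = atan2(p_y, p_x) ≈ -26.57°.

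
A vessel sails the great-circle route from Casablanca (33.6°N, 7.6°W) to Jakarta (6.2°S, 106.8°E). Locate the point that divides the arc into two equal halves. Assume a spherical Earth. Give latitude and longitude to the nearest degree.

≈ (24°N, 57°E)

Write both endpoints as unit vectors p₁, p₂ with components (cos φ cos λ, cos φ sin λ, sin φ).
The central angle between the endpoints is δ = arccos(p₁·p₂) ≈ 1.984 rad (113.7°).
Interpolate at f = 1/2 with slerp weights a = sin((1−f)δ)/sin δ ≈ 0.914, b = sin(fδ)/sin δ ≈ 0.914.
p = a·p₁ + b·p₂ ≈ (0.492, 0.769, 0.407); φ = arcsin(p_z) ≈ 24.03°, λ = atan2(p_y, p_x) ≈ 57.40°.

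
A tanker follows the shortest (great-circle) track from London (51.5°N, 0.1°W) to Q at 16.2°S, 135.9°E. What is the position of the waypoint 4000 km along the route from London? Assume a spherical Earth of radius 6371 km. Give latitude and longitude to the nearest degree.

≈ 54°N, 61°E

From cos δ = sin φ₁ sin φ₂ + cos φ₁ cos φ₂ cos Δλ, the central angle is δ ≈ 2.276 rad (130.4°). The total great-circle distance is δ·R ≈ 2.276 × 6371 ≈ 14502 km, so the target fraction is f = 4000/14502 ≈ 0.276.
Interpolate at f ≈ 0.276 with slerp weights a = sin((1−f)δ)/sin δ ≈ 1.310, b = sin(fδ)/sin δ ≈ 0.772.
p = a·p₁ + b·p₂ ≈ (0.283, 0.514, 0.810); φ = arcsin(p_z) ≈ 54.06°, λ = atan2(p_y, p_x) ≈ 61.16°.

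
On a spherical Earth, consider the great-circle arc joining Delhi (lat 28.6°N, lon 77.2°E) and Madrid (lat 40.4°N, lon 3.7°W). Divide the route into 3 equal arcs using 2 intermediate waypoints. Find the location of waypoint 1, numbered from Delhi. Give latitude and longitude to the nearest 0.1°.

Convert each endpoint to a unit vector on the sphere (x = cos φ cos λ, y = cos φ sin λ, z = sin φ).
The central angle between the endpoints is δ = arccos(p₁·p₂) ≈ 1.142 rad (65.4°).
Interpolate at f = 1/3 with slerp weights a = sin((1−f)δ)/sin δ ≈ 0.759, b = sin(fδ)/sin δ ≈ 0.408.
p = a·p₁ + b·p₂ ≈ (0.458, 0.629, 0.628); φ = arcsin(p_z) ≈ 38.89°, λ = atan2(p_y, p_x) ≈ 53.96°.

≈ lat 38.9°N, lon 54.0°E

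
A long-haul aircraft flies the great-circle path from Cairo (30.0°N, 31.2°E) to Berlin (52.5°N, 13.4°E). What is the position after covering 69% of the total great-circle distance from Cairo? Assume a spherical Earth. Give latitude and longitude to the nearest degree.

From cos δ = sin φ₁ sin φ₂ + cos φ₁ cos φ₂ cos Δλ, the central angle is δ ≈ 0.454 rad (26.0°).
Interpolate at f = 0.69 with slerp weights a = sin((1−f)δ)/sin δ ≈ 0.320, b = sin(fδ)/sin δ ≈ 0.703.
p = a·p₁ + b·p₂ ≈ (0.653, 0.243, 0.717); φ = arcsin(p_z) ≈ 45.84°, λ = atan2(p_y, p_x) ≈ 20.38°.

≈ 46°N, 20°E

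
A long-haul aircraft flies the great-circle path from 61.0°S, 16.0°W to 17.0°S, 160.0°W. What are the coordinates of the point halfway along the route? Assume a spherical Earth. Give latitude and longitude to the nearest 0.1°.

Write both endpoints as unit vectors p₁, p₂ with components (cos φ cos λ, cos φ sin λ, sin φ).
The central angle between the endpoints is δ = arccos(p₁·p₂) ≈ 1.690 rad (96.9°).
Interpolate at f = 1/2 with slerp weights a = sin((1−f)δ)/sin δ ≈ 0.754, b = sin(fδ)/sin δ ≈ 0.754.
p = a·p₁ + b·p₂ ≈ (-0.326, -0.347, -0.879); φ = arcsin(p_z) ≈ -61.56°, λ = atan2(p_y, p_x) ≈ -133.20°.

≈ 61.6°S, 133.2°W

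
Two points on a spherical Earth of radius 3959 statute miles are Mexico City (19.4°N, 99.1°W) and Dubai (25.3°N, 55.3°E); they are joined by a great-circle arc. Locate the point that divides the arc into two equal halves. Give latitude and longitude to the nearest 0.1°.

From cos δ = sin φ₁ sin φ₂ + cos φ₁ cos φ₂ cos Δλ, the central angle is δ ≈ 2.249 rad (128.8°).
Interpolate at f = 1/2 with slerp weights a = sin((1−f)δ)/sin δ ≈ 1.158, b = sin(fδ)/sin δ ≈ 1.158.
p = a·p₁ + b·p₂ ≈ (0.423, -0.218, 0.879); φ = arcsin(p_z) ≈ 61.58°, λ = atan2(p_y, p_x) ≈ -27.23°.

≈ 61.6°N, 27.2°W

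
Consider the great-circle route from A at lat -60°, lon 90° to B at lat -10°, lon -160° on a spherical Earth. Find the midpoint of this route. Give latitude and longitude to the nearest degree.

From cos δ = sin φ₁ sin φ₂ + cos φ₁ cos φ₂ cos Δλ, the central angle is δ ≈ 1.589 rad (91.0°).
Interpolate at f = 1/2 with slerp weights a = sin((1−f)δ)/sin δ ≈ 0.714, b = sin(fδ)/sin δ ≈ 0.714.
p = a·p₁ + b·p₂ ≈ (-0.660, 0.116, -0.742); φ = arcsin(p_z) ≈ -47.89°, λ = atan2(p_y, p_x) ≈ 170.00°.

≈ lat -48°, lon 170°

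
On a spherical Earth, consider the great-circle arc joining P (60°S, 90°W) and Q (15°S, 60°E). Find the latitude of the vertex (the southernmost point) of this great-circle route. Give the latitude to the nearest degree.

The great circle lies in the plane with unit normal n̂ = (p₁ × p₂)/|p₁ × p₂|.
Here n̂_z ≈ +0.246; the vertex latitude is φ_max = arccos|n̂_z| ≈ 75.7°.

≈ 76°S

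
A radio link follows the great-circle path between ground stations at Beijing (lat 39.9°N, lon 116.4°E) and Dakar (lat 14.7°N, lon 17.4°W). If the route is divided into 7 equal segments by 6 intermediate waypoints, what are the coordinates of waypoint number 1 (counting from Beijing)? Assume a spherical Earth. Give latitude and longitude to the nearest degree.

≈ lat 49°N, lon 98°E

The haversine formula gives a central angle δ ≈ 1.929 rad (110.5°) between the endpoints.
Interpolate at f = 1/7 with slerp weights a = sin((1−f)δ)/sin δ ≈ 1.064, b = sin(fδ)/sin δ ≈ 0.291.
p = a·p₁ + b·p₂ ≈ (-0.095, 0.647, 0.756); φ = arcsin(p_z) ≈ 49.15°, λ = atan2(p_y, p_x) ≈ 98.33°.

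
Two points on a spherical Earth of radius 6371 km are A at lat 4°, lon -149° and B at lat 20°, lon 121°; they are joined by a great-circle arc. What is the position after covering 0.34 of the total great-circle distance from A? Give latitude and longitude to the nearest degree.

≈ lat 13°, lon -178°

Convert each endpoint to a unit vector on the sphere (x = cos φ cos λ, y = cos φ sin λ, z = sin φ).
The central angle between the endpoints is δ = arccos(p₁·p₂) ≈ 1.547 rad (88.6°).
Interpolate at f = 0.34 with slerp weights a = sin((1−f)δ)/sin δ ≈ 0.853, b = sin(fδ)/sin δ ≈ 0.502.
p = a·p₁ + b·p₂ ≈ (-0.972, -0.034, 0.231); φ = arcsin(p_z) ≈ 13.37°, λ = atan2(p_y, p_x) ≈ -178.02°.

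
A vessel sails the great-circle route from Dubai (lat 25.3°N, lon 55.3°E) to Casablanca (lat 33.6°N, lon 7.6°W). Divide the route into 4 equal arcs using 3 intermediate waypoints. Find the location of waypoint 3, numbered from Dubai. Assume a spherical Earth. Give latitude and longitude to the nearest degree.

≈ lat 35°N, lon 9°E

Convert each endpoint to a unit vector on the sphere (x = cos φ cos λ, y = cos φ sin λ, z = sin φ).
The central angle between the endpoints is δ = arccos(p₁·p₂) ≈ 0.953 rad (54.6°).
Interpolate at f = 3/4 with slerp weights a = sin((1−f)δ)/sin δ ≈ 0.289, b = sin(fδ)/sin δ ≈ 0.804.
p = a·p₁ + b·p₂ ≈ (0.813, 0.127, 0.569); φ = arcsin(p_z) ≈ 34.66°, λ = atan2(p_y, p_x) ≈ 8.85°.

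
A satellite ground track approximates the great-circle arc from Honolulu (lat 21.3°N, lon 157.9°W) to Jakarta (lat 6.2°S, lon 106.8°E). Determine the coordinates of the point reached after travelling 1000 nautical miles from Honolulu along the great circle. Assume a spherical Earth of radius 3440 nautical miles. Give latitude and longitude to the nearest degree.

≈ lat 19°N, lon 176°W

From cos δ = sin φ₁ sin φ₂ + cos φ₁ cos φ₂ cos Δλ, the central angle is δ ≈ 1.696 rad (97.2°). The total great-circle distance is δ·R ≈ 1.696 × 3440 ≈ 5834 nmi, so the target fraction is f = 1000/5834 ≈ 0.171.
Interpolate at f ≈ 0.171 with slerp weights a = sin((1−f)δ)/sin δ ≈ 0.994, b = sin(fδ)/sin δ ≈ 0.289.
p = a·p₁ + b·p₂ ≈ (-0.941, -0.074, 0.330); φ = arcsin(p_z) ≈ 19.26°, λ = atan2(p_y, p_x) ≈ -175.53°.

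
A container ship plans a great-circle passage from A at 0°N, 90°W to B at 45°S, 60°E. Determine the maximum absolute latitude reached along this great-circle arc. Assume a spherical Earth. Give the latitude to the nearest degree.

≈ 63°S

The great circle lies in the plane with unit normal n̂ = (p₁ × p₂)/|p₁ × p₂|.
Here n̂_z ≈ +0.447; the vertex latitude is φ_max = arccos|n̂_z| ≈ 63.4°.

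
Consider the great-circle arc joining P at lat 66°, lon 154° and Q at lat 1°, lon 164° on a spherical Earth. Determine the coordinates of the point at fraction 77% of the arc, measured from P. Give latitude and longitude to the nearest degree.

≈ lat 16°, lon 163°

From cos δ = sin φ₁ sin φ₂ + cos φ₁ cos φ₂ cos Δλ, the central angle is δ ≈ 1.141 rad (65.4°).
Interpolate at f = 0.77 with slerp weights a = sin((1−f)δ)/sin δ ≈ 0.285, b = sin(fδ)/sin δ ≈ 0.847.
p = a·p₁ + b·p₂ ≈ (-0.918, 0.284, 0.276); φ = arcsin(p_z) ≈ 15.99°, λ = atan2(p_y, p_x) ≈ 162.80°.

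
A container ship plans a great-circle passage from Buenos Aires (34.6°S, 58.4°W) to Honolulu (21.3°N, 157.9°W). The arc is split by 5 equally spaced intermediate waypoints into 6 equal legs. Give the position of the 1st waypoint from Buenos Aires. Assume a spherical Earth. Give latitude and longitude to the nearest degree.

≈ 29°S, 79°W

The haversine formula gives a central angle δ ≈ 1.910 rad (109.4°) between the endpoints.
Interpolate at f = 1/6 with slerp weights a = sin((1−f)δ)/sin δ ≈ 1.060, b = sin(fδ)/sin δ ≈ 0.332.
p = a·p₁ + b·p₂ ≈ (0.171, -0.860, -0.481); φ = arcsin(p_z) ≈ -28.78°, λ = atan2(p_y, p_x) ≈ -78.77°.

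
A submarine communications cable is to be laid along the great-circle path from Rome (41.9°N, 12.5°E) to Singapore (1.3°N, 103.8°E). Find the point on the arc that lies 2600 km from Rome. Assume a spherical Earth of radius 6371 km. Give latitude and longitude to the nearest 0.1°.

Convert each endpoint to a unit vector on the sphere (x = cos φ cos λ, y = cos φ sin λ, z = sin φ).
The central angle between the endpoints is δ = arccos(p₁·p₂) ≈ 1.573 rad (90.1°). The total great-circle distance is δ·R ≈ 1.573 × 6371 ≈ 10019 km, so the target fraction is f = 2600/10019 ≈ 0.260.
Interpolate at f ≈ 0.260 with slerp weights a = sin((1−f)δ)/sin δ ≈ 0.919, b = sin(fδ)/sin δ ≈ 0.397.
p = a·p₁ + b·p₂ ≈ (0.573, 0.533, 0.622); φ = arcsin(p_z) ≈ 38.50°, λ = atan2(p_y, p_x) ≈ 42.95°.

≈ (38.5°N, 43.0°E)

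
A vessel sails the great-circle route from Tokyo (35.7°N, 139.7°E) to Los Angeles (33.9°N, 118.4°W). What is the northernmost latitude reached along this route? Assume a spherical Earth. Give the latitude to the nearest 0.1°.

≈ 47.8°N

The great circle lies in the plane with unit normal n̂ = (p₁ × p₂)/|p₁ × p₂|.
Here n̂_z ≈ +0.671; the vertex latitude is φ_max = arccos|n̂_z| ≈ 47.8°.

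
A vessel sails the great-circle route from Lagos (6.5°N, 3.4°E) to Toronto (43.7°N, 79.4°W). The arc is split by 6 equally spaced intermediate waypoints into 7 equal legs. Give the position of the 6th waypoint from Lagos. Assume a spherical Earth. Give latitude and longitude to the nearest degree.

Convert each endpoint to a unit vector on the sphere (x = cos φ cos λ, y = cos φ sin λ, z = sin φ).
The central angle between the endpoints is δ = arccos(p₁·p₂) ≈ 1.402 rad (80.3°).
Interpolate at f = 6/7 with slerp weights a = sin((1−f)δ)/sin δ ≈ 0.202, b = sin(fδ)/sin δ ≈ 0.946.
p = a·p₁ + b·p₂ ≈ (0.326, -0.660, 0.676); φ = arcsin(p_z) ≈ 42.57°, λ = atan2(p_y, p_x) ≈ -63.73°.

≈ 43°N, 64°W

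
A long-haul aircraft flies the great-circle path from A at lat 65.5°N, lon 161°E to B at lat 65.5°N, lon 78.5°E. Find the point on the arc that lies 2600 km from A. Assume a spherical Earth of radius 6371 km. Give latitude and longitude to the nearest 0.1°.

≈ lat 69.7°N, lon 97.6°E

Convert each endpoint to a unit vector on the sphere (x = cos φ cos λ, y = cos φ sin λ, z = sin φ).
The central angle between the endpoints is δ = arccos(p₁·p₂) ≈ 0.554 rad (31.7°). The total great-circle distance is δ·R ≈ 0.554 × 6371 ≈ 3529 km, so the target fraction is f = 2600/3529 ≈ 0.737.
Interpolate at f ≈ 0.737 with slerp weights a = sin((1−f)δ)/sin δ ≈ 0.276, b = sin(fδ)/sin δ ≈ 0.754.
p = a·p₁ + b·p₂ ≈ (-0.046, 0.344, 0.938); φ = arcsin(p_z) ≈ 69.70°, λ = atan2(p_y, p_x) ≈ 97.61°.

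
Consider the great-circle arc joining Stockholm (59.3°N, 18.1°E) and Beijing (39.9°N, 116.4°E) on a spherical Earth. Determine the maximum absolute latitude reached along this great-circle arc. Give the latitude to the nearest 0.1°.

The great circle lies in the plane with unit normal n̂ = (p₁ × p₂)/|p₁ × p₂|.
Here n̂_z ≈ +0.446; the vertex latitude is φ_max = arccos|n̂_z| ≈ 63.5°.
Check via Clairaut: cos φ_max = |cos φ₁| · sin C = cos(59.3°)·sin(60.9°) ≈ 0.446, again giving ≈ 63.5°.

≈ 63.5°N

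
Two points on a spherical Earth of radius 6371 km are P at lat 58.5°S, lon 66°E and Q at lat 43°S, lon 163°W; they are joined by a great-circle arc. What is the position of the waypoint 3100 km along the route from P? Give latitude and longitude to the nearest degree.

≈ lat 72°S, lon 129°E

Convert each endpoint to a unit vector on the sphere (x = cos φ cos λ, y = cos φ sin λ, z = sin φ).
The central angle between the endpoints is δ = arccos(p₁·p₂) ≈ 1.234 rad (70.7°). The total great-circle distance is δ·R ≈ 1.234 × 6371 ≈ 7860 km, so the target fraction is f = 3100/7860 ≈ 0.394.
Interpolate at f ≈ 0.394 with slerp weights a = sin((1−f)δ)/sin δ ≈ 0.720, b = sin(fδ)/sin δ ≈ 0.496.
p = a·p₁ + b·p₂ ≈ (-0.194, 0.238, -0.952); φ = arcsin(p_z) ≈ -72.15°, λ = atan2(p_y, p_x) ≈ 129.15°.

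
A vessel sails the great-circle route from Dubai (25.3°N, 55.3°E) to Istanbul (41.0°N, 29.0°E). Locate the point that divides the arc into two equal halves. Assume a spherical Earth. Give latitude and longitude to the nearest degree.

Convert each endpoint to a unit vector on the sphere (x = cos φ cos λ, y = cos φ sin λ, z = sin φ).
The central angle between the endpoints is δ = arccos(p₁·p₂) ≈ 0.469 rad (26.9°).
Interpolate at f = 1/2 with slerp weights a = sin((1−f)δ)/sin δ ≈ 0.514, b = sin(fδ)/sin δ ≈ 0.514.
p = a·p₁ + b·p₂ ≈ (0.604, 0.570, 0.557); φ = arcsin(p_z) ≈ 33.84°, λ = atan2(p_y, p_x) ≈ 43.36°.

≈ 34°N, 43°E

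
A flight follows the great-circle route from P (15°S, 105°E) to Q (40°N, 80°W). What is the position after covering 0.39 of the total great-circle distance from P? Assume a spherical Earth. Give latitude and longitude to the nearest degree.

≈ (44°N, 116°E)

The haversine formula gives a central angle δ ≈ 2.699 rad (154.6°) between the endpoints.
Interpolate at f = 0.39 with slerp weights a = sin((1−f)δ)/sin δ ≈ 2.327, b = sin(fδ)/sin δ ≈ 2.027.
p = a·p₁ + b·p₂ ≈ (-0.312, 0.642, 0.701); φ = arcsin(p_z) ≈ 44.47°, λ = atan2(p_y, p_x) ≈ 115.93°.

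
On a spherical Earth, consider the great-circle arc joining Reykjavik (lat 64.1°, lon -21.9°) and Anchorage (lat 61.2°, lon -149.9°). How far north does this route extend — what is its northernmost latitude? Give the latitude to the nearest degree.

The great circle lies in the plane with unit normal n̂ = (p₁ × p₂)/|p₁ × p₂|.
Here n̂_z ≈ -0.220; the vertex latitude is φ_max = arccos|n̂_z| ≈ 77.3°.
Check via Clairaut: cos φ_max = |cos φ₁| · sin C = cos(64.1°)·sin(30.3°) ≈ 0.220, again giving ≈ 77.3°.

≈ 77°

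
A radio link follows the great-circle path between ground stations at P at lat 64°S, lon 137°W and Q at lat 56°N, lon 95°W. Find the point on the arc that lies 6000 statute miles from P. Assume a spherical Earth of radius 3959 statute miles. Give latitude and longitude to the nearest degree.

≈ lat 20°N, lon 108°W

Write both endpoints as unit vectors p₁, p₂ with components (cos φ cos λ, cos φ sin λ, sin φ).
The central angle between the endpoints is δ = arccos(p₁·p₂) ≈ 2.169 rad (124.3°). The total great-circle distance is δ·R ≈ 2.169 × 3959 ≈ 8586 mi, so the target fraction is f = 6000/8586 ≈ 0.699.
Interpolate at f ≈ 0.699 with slerp weights a = sin((1−f)δ)/sin δ ≈ 0.735, b = sin(fδ)/sin δ ≈ 1.208.
p = a·p₁ + b·p₂ ≈ (-0.295, -0.893, 0.341); φ = arcsin(p_z) ≈ 19.92°, λ = atan2(p_y, p_x) ≈ -108.26°.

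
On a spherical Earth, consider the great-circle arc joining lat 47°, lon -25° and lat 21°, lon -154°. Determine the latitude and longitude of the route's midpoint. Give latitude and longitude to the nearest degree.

≈ lat 56°, lon -108°

Write both endpoints as unit vectors p₁, p₂ with components (cos φ cos λ, cos φ sin λ, sin φ).
The central angle between the endpoints is δ = arccos(p₁·p₂) ≈ 1.710 rad (98.0°).
Interpolate at f = 1/2 with slerp weights a = sin((1−f)δ)/sin δ ≈ 0.762, b = sin(fδ)/sin δ ≈ 0.762.
p = a·p₁ + b·p₂ ≈ (-0.168, -0.531, 0.830); φ = arcsin(p_z) ≈ 56.12°, λ = atan2(p_y, p_x) ≈ -107.58°.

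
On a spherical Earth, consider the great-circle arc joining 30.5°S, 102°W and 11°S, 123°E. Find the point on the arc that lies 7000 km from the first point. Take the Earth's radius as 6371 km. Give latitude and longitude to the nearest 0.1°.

≈ 43.6°S, 177.7°E

Write both endpoints as unit vectors p₁, p₂ with components (cos φ cos λ, cos φ sin λ, sin φ).
The central angle between the endpoints is δ = arccos(p₁·p₂) ≈ 2.096 rad (120.1°). The total great-circle distance is δ·R ≈ 2.096 × 6371 ≈ 13352 km, so the target fraction is f = 7000/13352 ≈ 0.524.
Interpolate at f ≈ 0.524 with slerp weights a = sin((1−f)δ)/sin δ ≈ 0.971, b = sin(fδ)/sin δ ≈ 1.029.
p = a·p₁ + b·p₂ ≈ (-0.724, 0.029, -0.689); φ = arcsin(p_z) ≈ -43.55°, λ = atan2(p_y, p_x) ≈ 177.68°.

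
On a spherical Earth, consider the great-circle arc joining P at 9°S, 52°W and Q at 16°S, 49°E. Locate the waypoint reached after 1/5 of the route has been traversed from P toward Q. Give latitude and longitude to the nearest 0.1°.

The haversine formula gives a central angle δ ≈ 1.709 rad (97.9°) between the endpoints.
Interpolate at f = 1/5 with slerp weights a = sin((1−f)δ)/sin δ ≈ 0.989, b = sin(fδ)/sin δ ≈ 0.338.
p = a·p₁ + b·p₂ ≈ (0.815, -0.524, -0.248); φ = arcsin(p_z) ≈ -14.36°, λ = atan2(p_y, p_x) ≈ -32.75°.

≈ 14.4°S, 32.8°W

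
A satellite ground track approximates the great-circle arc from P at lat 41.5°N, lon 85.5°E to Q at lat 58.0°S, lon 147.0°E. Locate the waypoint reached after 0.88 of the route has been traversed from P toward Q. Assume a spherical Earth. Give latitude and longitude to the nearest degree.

≈ lat 48°S, lon 133°E

Write both endpoints as unit vectors p₁, p₂ with components (cos φ cos λ, cos φ sin λ, sin φ).
The central angle between the endpoints is δ = arccos(p₁·p₂) ≈ 1.953 rad (111.9°).
Interpolate at f = 0.88 with slerp weights a = sin((1−f)δ)/sin δ ≈ 0.250, b = sin(fδ)/sin δ ≈ 1.066.
p = a·p₁ + b·p₂ ≈ (-0.459, 0.494, -0.738); φ = arcsin(p_z) ≈ -47.57°, λ = atan2(p_y, p_x) ≈ 132.87°.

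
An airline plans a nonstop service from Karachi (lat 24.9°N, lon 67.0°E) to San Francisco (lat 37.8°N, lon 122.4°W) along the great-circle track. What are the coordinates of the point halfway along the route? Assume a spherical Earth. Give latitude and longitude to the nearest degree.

Write both endpoints as unit vectors p₁, p₂ with components (cos φ cos λ, cos φ sin λ, sin φ).
The central angle between the endpoints is δ = arccos(p₁·p₂) ≈ 2.036 rad (116.7°).
Interpolate at f = 1/2 with slerp weights a = sin((1−f)δ)/sin δ ≈ 0.953, b = sin(fδ)/sin δ ≈ 0.953.
p = a·p₁ + b·p₂ ≈ (-0.066, 0.160, 0.985); φ = arcsin(p_z) ≈ 80.05°, λ = atan2(p_y, p_x) ≈ 112.35°.

≈ lat 80°N, lon 112°E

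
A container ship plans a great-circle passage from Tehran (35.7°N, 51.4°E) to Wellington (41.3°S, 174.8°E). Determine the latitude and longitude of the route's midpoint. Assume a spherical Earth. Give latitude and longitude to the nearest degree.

≈ 6°S, 109°E

Convert each endpoint to a unit vector on the sphere (x = cos φ cos λ, y = cos φ sin λ, z = sin φ).
The central angle between the endpoints is δ = arccos(p₁·p₂) ≈ 2.376 rad (136.1°).
Interpolate at f = 1/2 with slerp weights a = sin((1−f)δ)/sin δ ≈ 1.339, b = sin(fδ)/sin δ ≈ 1.339.
p = a·p₁ + b·p₂ ≈ (-0.323, 0.941, -0.102); φ = arcsin(p_z) ≈ -5.87°, λ = atan2(p_y, p_x) ≈ 108.97°.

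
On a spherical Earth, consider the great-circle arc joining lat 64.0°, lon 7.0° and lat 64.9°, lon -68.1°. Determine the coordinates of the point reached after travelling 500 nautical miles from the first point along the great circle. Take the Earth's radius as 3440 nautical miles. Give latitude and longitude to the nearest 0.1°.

≈ lat 67.9°, lon -11.1°

From cos δ = sin φ₁ sin φ₂ + cos φ₁ cos φ₂ cos Δλ, the central angle is δ ≈ 0.532 rad (30.5°). The total great-circle distance is δ·R ≈ 0.532 × 3440 ≈ 1830 nmi, so the target fraction is f = 500/1830 ≈ 0.273.
Interpolate at f ≈ 0.273 with slerp weights a = sin((1−f)δ)/sin δ ≈ 0.743, b = sin(fδ)/sin δ ≈ 0.285.
p = a·p₁ + b·p₂ ≈ (0.369, -0.073, 0.927); φ = arcsin(p_z) ≈ 67.93°, λ = atan2(p_y, p_x) ≈ -11.15°.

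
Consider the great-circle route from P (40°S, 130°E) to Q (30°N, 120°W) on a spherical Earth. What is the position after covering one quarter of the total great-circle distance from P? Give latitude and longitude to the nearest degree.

≈ (27°S, 164°E)

Convert each endpoint to a unit vector on the sphere (x = cos φ cos λ, y = cos φ sin λ, z = sin φ).
The central angle between the endpoints is δ = arccos(p₁·p₂) ≈ 2.151 rad (123.3°).
Interpolate at f = 1/4 with slerp weights a = sin((1−f)δ)/sin δ ≈ 1.195, b = sin(fδ)/sin δ ≈ 0.613.
p = a·p₁ + b·p₂ ≈ (-0.853, 0.242, -0.462); φ = arcsin(p_z) ≈ -27.50°, λ = atan2(p_y, p_x) ≈ 164.19°.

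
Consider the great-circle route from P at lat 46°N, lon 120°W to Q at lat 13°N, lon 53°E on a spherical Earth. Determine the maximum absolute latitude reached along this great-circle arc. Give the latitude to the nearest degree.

The great circle lies in the plane with unit normal n̂ = (p₁ × p₂)/|p₁ × p₂|.
Here n̂_z ≈ +0.096; the vertex latitude is φ_max = arccos|n̂_z| ≈ 84.5°.
Check via Clairaut: cos φ_max = |cos φ₁| · sin C = cos(46.0°)·sin(7.9°) ≈ 0.096, again giving ≈ 84.5°.

≈ 84°N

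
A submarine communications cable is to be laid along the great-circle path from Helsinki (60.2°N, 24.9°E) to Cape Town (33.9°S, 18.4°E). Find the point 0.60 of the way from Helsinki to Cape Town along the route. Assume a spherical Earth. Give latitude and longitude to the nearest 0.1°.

Write both endpoints as unit vectors p₁, p₂ with components (cos φ cos λ, cos φ sin λ, sin φ).
The central angle between the endpoints is δ = arccos(p₁·p₂) ≈ 1.645 rad (94.3°).
Interpolate at f = 0.60 with slerp weights a = sin((1−f)δ)/sin δ ≈ 0.613, b = sin(fδ)/sin δ ≈ 0.837.
p = a·p₁ + b·p₂ ≈ (0.935, 0.348, 0.065); φ = arcsin(p_z) ≈ 3.75°, λ = atan2(p_y, p_x) ≈ 20.38°.

≈ 3.8°N, 20.4°E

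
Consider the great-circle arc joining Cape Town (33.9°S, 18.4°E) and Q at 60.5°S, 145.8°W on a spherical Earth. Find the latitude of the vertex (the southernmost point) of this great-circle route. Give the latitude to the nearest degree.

The great circle lies in the plane with unit normal n̂ = (p₁ × p₂)/|p₁ × p₂|.
Here n̂_z ≈ -0.112; the vertex latitude is φ_max = arccos|n̂_z| ≈ 83.6°.
Check via Clairaut: cos φ_max = |cos φ₁| · sin C = cos(33.9°)·sin(172.3°) ≈ 0.112, again giving ≈ 83.6°.

≈ 84°S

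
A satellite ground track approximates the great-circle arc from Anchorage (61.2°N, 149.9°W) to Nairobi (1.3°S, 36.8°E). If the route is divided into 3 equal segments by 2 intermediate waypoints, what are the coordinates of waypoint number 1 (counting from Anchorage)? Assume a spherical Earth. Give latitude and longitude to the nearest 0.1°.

≈ (78.0°N, 54.7°E)

From cos δ = sin φ₁ sin φ₂ + cos φ₁ cos φ₂ cos Δλ, the central angle is δ ≈ 2.092 rad (119.9°).
Interpolate at f = 1/3 with slerp weights a = sin((1−f)δ)/sin δ ≈ 1.136, b = sin(fδ)/sin δ ≈ 0.741.
p = a·p₁ + b·p₂ ≈ (0.120, 0.169, 0.978); φ = arcsin(p_z) ≈ 78.04°, λ = atan2(p_y, p_x) ≈ 54.73°.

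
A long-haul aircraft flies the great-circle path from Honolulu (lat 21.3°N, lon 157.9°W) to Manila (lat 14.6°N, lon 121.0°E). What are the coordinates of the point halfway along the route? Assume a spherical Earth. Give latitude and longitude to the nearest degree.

≈ lat 23°N, lon 161°E

From cos δ = sin φ₁ sin φ₂ + cos φ₁ cos φ₂ cos Δλ, the central angle is δ ≈ 1.338 rad (76.6°).
Interpolate at f = 1/2 with slerp weights a = sin((1−f)δ)/sin δ ≈ 0.637, b = sin(fδ)/sin δ ≈ 0.637.
p = a·p₁ + b·p₂ ≈ (-0.868, 0.305, 0.392); φ = arcsin(p_z) ≈ 23.09°, λ = atan2(p_y, p_x) ≈ 160.62°.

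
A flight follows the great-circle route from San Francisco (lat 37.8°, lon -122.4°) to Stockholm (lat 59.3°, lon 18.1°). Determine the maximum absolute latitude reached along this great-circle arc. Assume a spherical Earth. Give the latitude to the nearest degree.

≈ 75°

The great circle lies in the plane with unit normal n̂ = (p₁ × p₂)/|p₁ × p₂|.
Here n̂_z ≈ +0.263; the vertex latitude is φ_max = arccos|n̂_z| ≈ 74.8°.
Check via Clairaut: cos φ_max = |cos φ₁| · sin C = cos(37.8°)·sin(19.4°) ≈ 0.263, again giving ≈ 74.8°.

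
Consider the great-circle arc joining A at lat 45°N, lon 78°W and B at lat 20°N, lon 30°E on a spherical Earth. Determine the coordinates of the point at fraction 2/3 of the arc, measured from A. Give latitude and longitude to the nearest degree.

From cos δ = sin φ₁ sin φ₂ + cos φ₁ cos φ₂ cos Δλ, the central angle is δ ≈ 1.534 rad (87.9°).
Interpolate at f = 2/3 with slerp weights a = sin((1−f)δ)/sin δ ≈ 0.490, b = sin(fδ)/sin δ ≈ 0.854.
p = a·p₁ + b·p₂ ≈ (0.767, 0.063, 0.638); φ = arcsin(p_z) ≈ 39.68°, λ = atan2(p_y, p_x) ≈ 4.66°.

≈ lat 40°N, lon 5°E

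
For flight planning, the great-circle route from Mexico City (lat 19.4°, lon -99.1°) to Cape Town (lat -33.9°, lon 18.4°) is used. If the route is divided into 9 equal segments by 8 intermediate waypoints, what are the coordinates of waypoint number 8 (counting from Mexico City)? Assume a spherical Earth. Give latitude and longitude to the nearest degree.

≈ lat -32°, lon 2°

Convert each endpoint to a unit vector on the sphere (x = cos φ cos λ, y = cos φ sin λ, z = sin φ).
The central angle between the endpoints is δ = arccos(p₁·p₂) ≈ 2.149 rad (123.1°).
Interpolate at f = 8/9 with slerp weights a = sin((1−f)δ)/sin δ ≈ 0.283, b = sin(fδ)/sin δ ≈ 1.126.
p = a·p₁ + b·p₂ ≈ (0.845, 0.032, -0.534); φ = arcsin(p_z) ≈ -32.29°, λ = atan2(p_y, p_x) ≈ 2.16°.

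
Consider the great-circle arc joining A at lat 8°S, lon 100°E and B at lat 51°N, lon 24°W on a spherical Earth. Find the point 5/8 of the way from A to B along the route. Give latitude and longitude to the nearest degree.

Convert each endpoint to a unit vector on the sphere (x = cos φ cos λ, y = cos φ sin λ, z = sin φ).
The central angle between the endpoints is δ = arccos(p₁·p₂) ≈ 2.045 rad (117.2°).
Interpolate at f = 5/8 with slerp weights a = sin((1−f)δ)/sin δ ≈ 0.780, b = sin(fδ)/sin δ ≈ 1.076.
p = a·p₁ + b·p₂ ≈ (0.485, 0.485, 0.728); φ = arcsin(p_z) ≈ 46.71°, λ = atan2(p_y, p_x) ≈ 45.03°.

≈ lat 47°N, lon 45°E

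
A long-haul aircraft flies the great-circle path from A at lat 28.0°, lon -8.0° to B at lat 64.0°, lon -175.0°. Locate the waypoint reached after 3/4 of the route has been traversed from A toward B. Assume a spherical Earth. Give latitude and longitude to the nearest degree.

Write both endpoints as unit vectors p₁, p₂ with components (cos φ cos λ, cos φ sin λ, sin φ).
The central angle between the endpoints is δ = arccos(p₁·p₂) ≈ 1.526 rad (87.4°).
Interpolate at f = 3/4 with slerp weights a = sin((1−f)δ)/sin δ ≈ 0.373, b = sin(fδ)/sin δ ≈ 0.911.
p = a·p₁ + b·p₂ ≈ (-0.072, -0.081, 0.994); φ = arcsin(p_z) ≈ 83.79°, λ = atan2(p_y, p_x) ≈ -131.83°.

≈ lat 84°, lon -132°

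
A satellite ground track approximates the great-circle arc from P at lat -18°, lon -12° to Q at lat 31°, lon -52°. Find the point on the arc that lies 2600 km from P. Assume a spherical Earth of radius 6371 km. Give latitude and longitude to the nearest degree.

The haversine formula gives a central angle δ ≈ 1.087 rad (62.3°) between the endpoints. The total great-circle distance is δ·R ≈ 1.087 × 6371 ≈ 6924 km, so the target fraction is f = 2600/6924 ≈ 0.376.
Interpolate at f ≈ 0.376 with slerp weights a = sin((1−f)δ)/sin δ ≈ 0.709, b = sin(fδ)/sin δ ≈ 0.448.
p = a·p₁ + b·p₂ ≈ (0.896, -0.443, 0.012); φ = arcsin(p_z) ≈ 0.67°, λ = atan2(p_y, p_x) ≈ -26.30°.

≈ lat 1°, lon -26°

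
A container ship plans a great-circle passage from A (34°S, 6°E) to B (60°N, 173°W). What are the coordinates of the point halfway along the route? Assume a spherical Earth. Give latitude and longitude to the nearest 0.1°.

The haversine formula gives a central angle δ ≈ 2.688 rad (154.0°) between the endpoints.
Interpolate at f = 1/2 with slerp weights a = sin((1−f)δ)/sin δ ≈ 2.222, b = sin(fδ)/sin δ ≈ 2.222.
p = a·p₁ + b·p₂ ≈ (0.729, 0.057, 0.682); φ = arcsin(p_z) ≈ 42.98°, λ = atan2(p_y, p_x) ≈ 4.48°.

≈ (43.0°N, 4.5°E)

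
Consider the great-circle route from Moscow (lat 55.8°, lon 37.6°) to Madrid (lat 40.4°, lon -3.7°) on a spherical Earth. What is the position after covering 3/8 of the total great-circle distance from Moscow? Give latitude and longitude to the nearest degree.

≈ lat 52°, lon 19°

Convert each endpoint to a unit vector on the sphere (x = cos φ cos λ, y = cos φ sin λ, z = sin φ).
The central angle between the endpoints is δ = arccos(p₁·p₂) ≈ 0.540 rad (30.9°).
Interpolate at f = 3/8 with slerp weights a = sin((1−f)δ)/sin δ ≈ 0.644, b = sin(fδ)/sin δ ≈ 0.391.
p = a·p₁ + b·p₂ ≈ (0.584, 0.202, 0.786); φ = arcsin(p_z) ≈ 51.83°, λ = atan2(p_y, p_x) ≈ 19.05°.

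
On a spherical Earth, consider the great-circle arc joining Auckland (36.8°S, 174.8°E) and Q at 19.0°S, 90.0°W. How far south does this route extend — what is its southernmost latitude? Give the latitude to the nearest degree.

≈ 41°S

The great circle lies in the plane with unit normal n̂ = (p₁ × p₂)/|p₁ × p₂|.
Here n̂_z ≈ +0.760; the vertex latitude is φ_max = arccos|n̂_z| ≈ 40.5°.
Check via Clairaut: cos φ_max = |cos φ₁| · sin C = cos(36.8°)·sin(108.3°) ≈ 0.760, again giving ≈ 40.5°.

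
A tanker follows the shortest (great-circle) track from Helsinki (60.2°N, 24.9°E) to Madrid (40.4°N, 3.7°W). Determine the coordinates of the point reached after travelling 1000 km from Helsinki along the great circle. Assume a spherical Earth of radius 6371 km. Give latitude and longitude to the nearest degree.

Write both endpoints as unit vectors p₁, p₂ with components (cos φ cos λ, cos φ sin λ, sin φ).
The central angle between the endpoints is δ = arccos(p₁·p₂) ≈ 0.463 rad (26.5°). The total great-circle distance is δ·R ≈ 0.463 × 6371 ≈ 2950 km, so the target fraction is f = 1000/2950 ≈ 0.339.
Interpolate at f ≈ 0.339 with slerp weights a = sin((1−f)δ)/sin δ ≈ 0.675, b = sin(fδ)/sin δ ≈ 0.350.
p = a·p₁ + b·p₂ ≈ (0.570, 0.124, 0.812); φ = arcsin(p_z) ≈ 54.31°, λ = atan2(p_y, p_x) ≈ 12.27°.

≈ (54°N, 12°E)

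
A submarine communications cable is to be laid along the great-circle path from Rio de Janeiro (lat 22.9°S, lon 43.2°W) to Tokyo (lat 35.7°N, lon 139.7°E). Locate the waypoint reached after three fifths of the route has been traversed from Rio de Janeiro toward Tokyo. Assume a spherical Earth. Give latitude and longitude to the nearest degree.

≈ lat 74°N, lon 83°W

Write both endpoints as unit vectors p₁, p₂ with components (cos φ cos λ, cos φ sin λ, sin φ).
The central angle between the endpoints is δ = arccos(p₁·p₂) ≈ 2.914 rad (167.0°).
Interpolate at f = 3/5 with slerp weights a = sin((1−f)δ)/sin δ ≈ 4.071, b = sin(fδ)/sin δ ≈ 4.361.
p = a·p₁ + b·p₂ ≈ (0.033, -0.277, 0.960); φ = arcsin(p_z) ≈ 73.80°, λ = atan2(p_y, p_x) ≈ -83.15°.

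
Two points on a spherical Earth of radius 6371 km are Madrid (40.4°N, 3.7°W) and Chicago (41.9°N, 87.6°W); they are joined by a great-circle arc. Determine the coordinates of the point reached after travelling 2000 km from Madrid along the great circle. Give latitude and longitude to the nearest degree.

≈ (48°N, 27°W)

The haversine formula gives a central angle δ ≈ 1.055 rad (60.5°) between the endpoints. The total great-circle distance is δ·R ≈ 1.055 × 6371 ≈ 6723 km, so the target fraction is f = 2000/6723 ≈ 0.298.
Interpolate at f ≈ 0.298 with slerp weights a = sin((1−f)δ)/sin δ ≈ 0.776, b = sin(fδ)/sin δ ≈ 0.355.
p = a·p₁ + b·p₂ ≈ (0.601, -0.302, 0.740); φ = arcsin(p_z) ≈ 47.74°, λ = atan2(p_y, p_x) ≈ -26.69°.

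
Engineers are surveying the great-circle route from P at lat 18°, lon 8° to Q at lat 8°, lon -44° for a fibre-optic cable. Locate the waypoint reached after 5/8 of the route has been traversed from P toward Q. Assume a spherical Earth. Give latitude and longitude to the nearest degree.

From cos δ = sin φ₁ sin φ₂ + cos φ₁ cos φ₂ cos Δλ, the central angle is δ ≈ 0.898 rad (51.5°).
Interpolate at f = 5/8 with slerp weights a = sin((1−f)δ)/sin δ ≈ 0.423, b = sin(fδ)/sin δ ≈ 0.681.
p = a·p₁ + b·p₂ ≈ (0.883, -0.412, 0.225); φ = arcsin(p_z) ≈ 13.02°, λ = atan2(p_y, p_x) ≈ -25.03°.

≈ lat 13°, lon -25°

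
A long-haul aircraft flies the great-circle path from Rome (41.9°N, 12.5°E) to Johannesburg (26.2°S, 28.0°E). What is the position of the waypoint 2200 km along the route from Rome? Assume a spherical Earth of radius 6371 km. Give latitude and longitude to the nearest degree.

Convert each endpoint to a unit vector on the sphere (x = cos φ cos λ, y = cos φ sin λ, z = sin φ).
The central angle between the endpoints is δ = arccos(p₁·p₂) ≈ 1.215 rad (69.6°). The total great-circle distance is δ·R ≈ 1.215 × 6371 ≈ 7738 km, so the target fraction is f = 2200/7738 ≈ 0.284.
Interpolate at f ≈ 0.284 with slerp weights a = sin((1−f)δ)/sin δ ≈ 0.815, b = sin(fδ)/sin δ ≈ 0.361.
p = a·p₁ + b·p₂ ≈ (0.878, 0.283, 0.385); φ = arcsin(p_z) ≈ 22.63°, λ = atan2(p_y, p_x) ≈ 17.88°.

≈ 23°N, 18°E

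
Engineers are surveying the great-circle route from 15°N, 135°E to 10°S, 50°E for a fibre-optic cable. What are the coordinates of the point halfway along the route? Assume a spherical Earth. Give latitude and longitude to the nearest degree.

≈ 3°N, 92°E

Write both endpoints as unit vectors p₁, p₂ with components (cos φ cos λ, cos φ sin λ, sin φ).
The central angle between the endpoints is δ = arccos(p₁·p₂) ≈ 1.533 rad (87.8°).
Interpolate at f = 1/2 with slerp weights a = sin((1−f)δ)/sin δ ≈ 0.694, b = sin(fδ)/sin δ ≈ 0.694.
p = a·p₁ + b·p₂ ≈ (-0.035, 0.998, 0.059); φ = arcsin(p_z) ≈ 3.39°, λ = atan2(p_y, p_x) ≈ 91.99°.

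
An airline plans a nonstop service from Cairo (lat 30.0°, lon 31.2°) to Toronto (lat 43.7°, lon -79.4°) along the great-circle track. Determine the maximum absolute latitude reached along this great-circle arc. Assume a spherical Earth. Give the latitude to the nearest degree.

≈ 54°

The great circle lies in the plane with unit normal n̂ = (p₁ × p₂)/|p₁ × p₂|.
Here n̂_z ≈ -0.591; the vertex latitude is φ_max = arccos|n̂_z| ≈ 53.8°.
Check via Clairaut: cos φ_max = |cos φ₁| · sin C = cos(30.0°)·sin(43.0°) ≈ 0.591, again giving ≈ 53.8°.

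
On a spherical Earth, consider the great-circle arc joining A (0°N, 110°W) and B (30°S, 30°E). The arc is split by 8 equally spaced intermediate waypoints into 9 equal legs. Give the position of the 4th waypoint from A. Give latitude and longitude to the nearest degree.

Write both endpoints as unit vectors p₁, p₂ with components (cos φ cos λ, cos φ sin λ, sin φ).
The central angle between the endpoints is δ = arccos(p₁·p₂) ≈ 2.296 rad (131.6°).
Interpolate at f = 4/9 with slerp weights a = sin((1−f)δ)/sin δ ≈ 1.279, b = sin(fδ)/sin δ ≈ 1.139.
p = a·p₁ + b·p₂ ≈ (0.417, -0.708, -0.570); φ = arcsin(p_z) ≈ -34.72°, λ = atan2(p_y, p_x) ≈ -59.51°.

≈ (35°S, 60°W)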